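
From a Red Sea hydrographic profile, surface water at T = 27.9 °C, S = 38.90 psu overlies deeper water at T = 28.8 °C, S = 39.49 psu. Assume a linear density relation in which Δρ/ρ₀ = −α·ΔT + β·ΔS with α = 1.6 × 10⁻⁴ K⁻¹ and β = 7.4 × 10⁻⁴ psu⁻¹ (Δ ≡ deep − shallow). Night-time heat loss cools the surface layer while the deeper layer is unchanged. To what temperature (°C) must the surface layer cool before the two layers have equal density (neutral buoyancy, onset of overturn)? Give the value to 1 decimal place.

Neutral buoyancy requires Δρ = 0, i.e. −α(T_deep − T_surf′) + β(S_deep − S_surf) = 0.
T_surf′ = T_deep − (β/α)·ΔS = 28.8 − (7.4 × 10⁻⁴/1.6 × 10⁻⁴)·(+0.59) = 26.071 °C.
Cooling required: 27.9 − (26.071) = 1.829 °C.

26.1 °C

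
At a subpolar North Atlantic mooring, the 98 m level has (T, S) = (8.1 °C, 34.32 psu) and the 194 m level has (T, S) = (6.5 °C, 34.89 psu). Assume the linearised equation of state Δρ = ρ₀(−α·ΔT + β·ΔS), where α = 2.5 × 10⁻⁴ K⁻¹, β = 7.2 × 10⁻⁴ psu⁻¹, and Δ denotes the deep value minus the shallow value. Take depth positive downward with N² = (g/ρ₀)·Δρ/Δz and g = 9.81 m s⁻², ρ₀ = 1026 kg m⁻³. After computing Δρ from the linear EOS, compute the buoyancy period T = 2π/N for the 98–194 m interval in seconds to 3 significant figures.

690 s

ΔT = -1.6 K, ΔS = +0.57 psu (deep − shallow).
Δρ/ρ₀ = −αΔT + βΔS = 4.00 × 10⁻⁴ + 4.104 × 10⁻⁴ = 8.104 × 10⁻⁴, so Δρ ≈ 0.8315 kg m⁻³.
N² = (g/ρ₀)·Δρ/Δz = g·(Δρ/ρ₀)/Δz = 9.81 × 8.104 × 10⁻⁴ / 96 = 8.2813 × 10⁻⁵ s⁻².
N = √(8.2813 × 10⁻⁵) = 9.1002 × 10⁻³ rad s⁻¹ → T = 2π/N = 690.44 s ≈ 690 s.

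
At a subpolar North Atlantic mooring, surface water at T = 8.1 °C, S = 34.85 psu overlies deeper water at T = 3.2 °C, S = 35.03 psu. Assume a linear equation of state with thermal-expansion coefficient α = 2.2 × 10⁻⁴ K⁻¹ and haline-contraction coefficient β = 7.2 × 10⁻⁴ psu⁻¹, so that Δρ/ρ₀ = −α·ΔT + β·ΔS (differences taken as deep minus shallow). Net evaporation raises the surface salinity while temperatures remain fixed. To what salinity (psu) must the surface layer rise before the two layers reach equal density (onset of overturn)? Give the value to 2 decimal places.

36.53 psu

Neutral buoyancy requires −α(T_deep − T_surf) + β(S_deep − S_surf′) = 0.
S_surf′ = S_deep − (α/β)·ΔT = 35.03 − (2.2 × 10⁻⁴/7.2 × 10⁻⁴)·(-4.9) = 36.5272 psu.
Increase required: 36.5272 − 34.85 = 1.6772 psu.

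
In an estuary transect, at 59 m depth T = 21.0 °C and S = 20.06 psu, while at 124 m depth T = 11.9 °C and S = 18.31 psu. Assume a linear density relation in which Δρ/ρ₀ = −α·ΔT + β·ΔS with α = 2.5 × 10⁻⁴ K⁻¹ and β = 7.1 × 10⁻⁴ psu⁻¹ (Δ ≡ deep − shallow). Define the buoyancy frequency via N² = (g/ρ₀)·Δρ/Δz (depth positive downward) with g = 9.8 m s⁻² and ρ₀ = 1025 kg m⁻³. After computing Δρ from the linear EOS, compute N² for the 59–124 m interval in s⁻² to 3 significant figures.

ΔT = -9.1 K, ΔS = -1.75 psu (deep − shallow).
Δρ/ρ₀ = −αΔT + βΔS = 2.275 × 10⁻³ − 1.2425 × 10⁻³ = 1.0325 × 10⁻³, so Δρ ≈ 1.058 kg m⁻³.
N² = (g/ρ₀)·Δρ/Δz = g·(Δρ/ρ₀)/Δz = 9.8 × 1.0325 × 10⁻³ / 65 = 1.5567 × 10⁻⁴ s⁻² ≈ 1.56 × 10⁻⁴ s⁻².

1.56 × 10⁻⁴ s⁻²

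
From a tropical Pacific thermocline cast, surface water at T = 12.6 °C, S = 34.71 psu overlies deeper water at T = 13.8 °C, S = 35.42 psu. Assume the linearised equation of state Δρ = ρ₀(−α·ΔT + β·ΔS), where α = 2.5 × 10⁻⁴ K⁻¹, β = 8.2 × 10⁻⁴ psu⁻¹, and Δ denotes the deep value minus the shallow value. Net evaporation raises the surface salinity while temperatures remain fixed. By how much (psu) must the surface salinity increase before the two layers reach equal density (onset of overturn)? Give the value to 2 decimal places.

Neutral buoyancy requires −α(T_deep − T_surf) + β(S_deep − S_surf′) = 0.
S_surf′ = S_deep − (α/β)·ΔT = 35.42 − (2.5 × 10⁻⁴/8.2 × 10⁻⁴)·(+1.2) = 35.0541 psu.
Increase required: 35.0541 − 34.71 = 0.3441 psu.

0.34 psu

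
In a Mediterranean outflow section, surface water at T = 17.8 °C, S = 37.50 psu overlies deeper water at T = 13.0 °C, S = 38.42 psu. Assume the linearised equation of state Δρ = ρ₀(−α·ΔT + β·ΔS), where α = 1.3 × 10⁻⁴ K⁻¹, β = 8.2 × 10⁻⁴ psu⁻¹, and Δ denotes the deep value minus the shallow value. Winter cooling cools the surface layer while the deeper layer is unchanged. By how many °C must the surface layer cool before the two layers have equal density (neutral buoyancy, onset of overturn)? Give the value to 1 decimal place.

10.6 °C

Neutral buoyancy requires Δρ = 0, i.e. −α(T_deep − T_surf′) + β(S_deep − S_surf) = 0.
T_surf′ = T_deep − (β/α)·ΔS = 13.0 − (8.2 × 10⁻⁴/1.3 × 10⁻⁴)·(+0.92) = 7.197 °C.
Cooling required: 17.8 − (7.197) = 10.603 °C.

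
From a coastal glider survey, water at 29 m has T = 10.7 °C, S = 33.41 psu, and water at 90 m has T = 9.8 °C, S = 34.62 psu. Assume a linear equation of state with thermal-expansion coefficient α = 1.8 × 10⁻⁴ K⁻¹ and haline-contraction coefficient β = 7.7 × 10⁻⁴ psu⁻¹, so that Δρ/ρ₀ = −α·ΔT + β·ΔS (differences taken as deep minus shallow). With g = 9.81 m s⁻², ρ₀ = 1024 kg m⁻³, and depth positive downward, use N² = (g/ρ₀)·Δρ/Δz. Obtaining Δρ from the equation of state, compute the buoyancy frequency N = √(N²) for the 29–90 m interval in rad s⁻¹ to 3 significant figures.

0.0133 rad s⁻¹

ΔT = -0.9 K, ΔS = +1.21 psu (deep − shallow).
Δρ/ρ₀ = −αΔT + βΔS = 1.62 × 10⁻⁴ + 9.317 × 10⁻⁴ = 1.0937 × 10⁻³, so Δρ ≈ 1.120 kg m⁻³.
N² = (g/ρ₀)·Δρ/Δz = g·(Δρ/ρ₀)/Δz = 9.81 × 1.0937 × 10⁻³ / 61 = 1.7589 × 10⁻⁴ s⁻².
N = √(1.7589 × 10⁻⁴) = 0.013262 rad s⁻¹ ≈ 0.0133 rad s⁻¹.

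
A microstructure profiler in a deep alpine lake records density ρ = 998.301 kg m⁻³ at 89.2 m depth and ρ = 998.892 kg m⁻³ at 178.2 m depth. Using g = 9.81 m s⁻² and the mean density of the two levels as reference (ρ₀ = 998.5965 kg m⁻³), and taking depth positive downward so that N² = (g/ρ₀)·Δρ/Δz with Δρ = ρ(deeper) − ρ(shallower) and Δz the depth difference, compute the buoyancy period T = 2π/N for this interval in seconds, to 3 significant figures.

778 s

Δρ = 998.892 − 998.301 = 0.591 kg m⁻³ over Δz = 178.2 − 89.2 = 89 m.
N² = (9.81/998.5965) × (0.591/89) = 6.5234 × 10⁻⁵ s⁻².
N = √(6.5234 × 10⁻⁵) = 8.0768 × 10⁻³ rad s⁻¹, so T = 2π/N = 777.93 s ≈ 778 s.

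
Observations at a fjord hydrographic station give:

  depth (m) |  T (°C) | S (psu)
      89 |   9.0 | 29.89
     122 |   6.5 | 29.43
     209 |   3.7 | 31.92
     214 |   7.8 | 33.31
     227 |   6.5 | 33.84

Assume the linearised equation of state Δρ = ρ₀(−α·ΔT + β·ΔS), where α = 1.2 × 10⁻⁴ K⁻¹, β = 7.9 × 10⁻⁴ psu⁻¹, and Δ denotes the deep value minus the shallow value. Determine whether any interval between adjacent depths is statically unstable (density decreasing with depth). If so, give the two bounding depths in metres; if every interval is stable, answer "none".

Evaluate Δρ/ρ₀ = −αΔT + βΔS across each adjacent pair:
  89–122 m: −αΔT+βΔS = −(1.2 × 10⁻⁴)(-2.5)+(7.9 × 10⁻⁴)(-0.46) = -6.3 × 10⁻⁵ → UNSTABLE
  122–209 m: −αΔT+βΔS = −(1.2 × 10⁻⁴)(-2.8)+(7.9 × 10⁻⁴)(+2.49) = 2.3 × 10⁻³ → stable
  209–214 m: −αΔT+βΔS = −(1.2 × 10⁻⁴)(+4.1)+(7.9 × 10⁻⁴)(+1.39) = 6.1 × 10⁻⁴ → stable
  214–227 m: −αΔT+βΔS = −(1.2 × 10⁻⁴)(-1.3)+(7.9 × 10⁻⁴)(+0.53) = 5.7 × 10⁻⁴ → stable
The 89–122 m interval has Δρ < 0: lighter water underlies denser water.

89–122 m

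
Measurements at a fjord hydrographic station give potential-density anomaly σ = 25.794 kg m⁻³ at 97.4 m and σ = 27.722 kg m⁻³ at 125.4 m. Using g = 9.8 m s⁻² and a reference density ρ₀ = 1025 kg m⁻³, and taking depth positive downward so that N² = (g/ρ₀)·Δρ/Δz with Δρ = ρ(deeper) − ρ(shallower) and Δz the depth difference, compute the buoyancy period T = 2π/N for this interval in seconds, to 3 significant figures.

Δρ = 1027.722 − 1025.794 = 1.928 kg m⁻³ over Δz = 125.4 − 97.4 = 28 m.
N² = (9.8/1025) × (1.928/28) = 6.5834 × 10⁻⁴ s⁻².
N = √(6.5834 × 10⁻⁴) = 0.025658 rad s⁻¹, so T = 2π/N = 244.88 s ≈ 245 s.

245 s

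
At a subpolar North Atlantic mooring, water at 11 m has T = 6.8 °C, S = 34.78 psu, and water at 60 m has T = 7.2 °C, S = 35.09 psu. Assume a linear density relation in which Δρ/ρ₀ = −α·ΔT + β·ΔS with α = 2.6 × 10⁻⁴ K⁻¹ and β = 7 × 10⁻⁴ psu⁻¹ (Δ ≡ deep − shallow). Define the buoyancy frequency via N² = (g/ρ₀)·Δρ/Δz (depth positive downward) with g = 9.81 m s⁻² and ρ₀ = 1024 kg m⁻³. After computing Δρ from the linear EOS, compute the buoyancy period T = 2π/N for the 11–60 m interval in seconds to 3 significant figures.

1.32 × 10³ s

ΔT = +0.4 K, ΔS = +0.31 psu (deep − shallow).
Δρ/ρ₀ = −αΔT + βΔS = -1.04 × 10⁻⁴ + 2.17 × 10⁻⁴ = 1.13 × 10⁻⁴, so Δρ ≈ 0.1157 kg m⁻³.
N² = (g/ρ₀)·Δρ/Δz = g·(Δρ/ρ₀)/Δz = 9.81 × 1.13 × 10⁻⁴ / 49 = 2.2623 × 10⁻⁵ s⁻².
N = √(2.2623 × 10⁻⁵) = 4.7564 × 10⁻³ rad s⁻¹ → T = 2π/N = 1.3210 × 10³ s ≈ 1.32 × 10³ s.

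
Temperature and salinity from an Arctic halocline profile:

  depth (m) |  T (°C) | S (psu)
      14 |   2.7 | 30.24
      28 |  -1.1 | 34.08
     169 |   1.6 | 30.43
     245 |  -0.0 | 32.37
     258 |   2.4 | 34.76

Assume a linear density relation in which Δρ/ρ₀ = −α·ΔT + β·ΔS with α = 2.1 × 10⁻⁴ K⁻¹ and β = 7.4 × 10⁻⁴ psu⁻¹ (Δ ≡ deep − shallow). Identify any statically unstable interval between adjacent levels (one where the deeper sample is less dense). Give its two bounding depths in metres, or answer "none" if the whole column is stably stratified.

Evaluate Δρ/ρ₀ = −αΔT + βΔS across each adjacent pair:
  14–28 m: −αΔT+βΔS = −(2.1 × 10⁻⁴)(-3.8)+(7.4 × 10⁻⁴)(+3.84) = 3.6 × 10⁻³ → stable
  28–169 m: −αΔT+βΔS = −(2.1 × 10⁻⁴)(+2.7)+(7.4 × 10⁻⁴)(-3.65) = -3.3 × 10⁻³ → UNSTABLE
  169–245 m: −αΔT+βΔS = −(2.1 × 10⁻⁴)(-1.6)+(7.4 × 10⁻⁴)(+1.94) = 1.8 × 10⁻³ → stable
  245–258 m: −αΔT+βΔS = −(2.1 × 10⁻⁴)(+2.4)+(7.4 × 10⁻⁴)(+2.39) = 1.3 × 10⁻³ → stable
The 28–169 m interval has Δρ < 0: lighter water underlies denser water.

28–169 m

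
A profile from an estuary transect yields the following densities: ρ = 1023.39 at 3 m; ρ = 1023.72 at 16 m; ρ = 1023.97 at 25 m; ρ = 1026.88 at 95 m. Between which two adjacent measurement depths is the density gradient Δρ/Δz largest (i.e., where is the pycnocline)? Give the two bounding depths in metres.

Compute the density gradient over each adjacent pair:
  3–16 m: Δρ/Δz = 0.33/13 = 0.025 kg m⁻⁴
  16–25 m: Δρ/Δz = 0.25/9 = 0.028 kg m⁻⁴
  25–95 m: Δρ/Δz = 2.91/70 = 0.042 kg m⁻⁴
The largest gradient is in the 25–95 m interval — the pycnocline.

25–95 m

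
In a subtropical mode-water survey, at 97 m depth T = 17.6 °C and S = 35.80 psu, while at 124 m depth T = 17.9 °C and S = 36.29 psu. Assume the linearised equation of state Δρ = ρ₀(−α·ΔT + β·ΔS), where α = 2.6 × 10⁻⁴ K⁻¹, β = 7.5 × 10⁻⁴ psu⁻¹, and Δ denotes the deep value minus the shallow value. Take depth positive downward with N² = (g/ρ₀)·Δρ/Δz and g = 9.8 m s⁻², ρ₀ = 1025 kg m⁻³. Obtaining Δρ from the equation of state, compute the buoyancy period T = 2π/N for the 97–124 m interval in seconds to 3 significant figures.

ΔT = +0.3 K, ΔS = +0.49 psu (deep − shallow).
Δρ/ρ₀ = −αΔT + βΔS = -7.80 × 10⁻⁵ + 3.675 × 10⁻⁴ = 2.895 × 10⁻⁴, so Δρ ≈ 0.2967 kg m⁻³.
N² = (g/ρ₀)·Δρ/Δz = g·(Δρ/ρ₀)/Δz = 9.8 × 2.895 × 10⁻⁴ / 27 = 1.0508 × 10⁻⁴ s⁻².
N = √(1.0508 × 10⁻⁴) = 0.010251 rad s⁻¹ → T = 2π/N = 612.93 s ≈ 613 s.

613 s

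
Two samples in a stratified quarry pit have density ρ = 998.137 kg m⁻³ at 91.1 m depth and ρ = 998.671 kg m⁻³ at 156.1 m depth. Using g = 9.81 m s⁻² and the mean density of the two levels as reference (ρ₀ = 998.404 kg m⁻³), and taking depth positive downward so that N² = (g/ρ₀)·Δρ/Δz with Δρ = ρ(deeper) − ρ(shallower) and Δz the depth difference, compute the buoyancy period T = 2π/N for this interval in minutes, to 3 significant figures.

11.7 min

Δρ = 998.671 − 998.137 = 0.534 kg m⁻³ over Δz = 156.1 − 91.1 = 65 m.
N² = (9.81/998.404) × (0.534/65) = 8.0722 × 10⁻⁵ s⁻².
N = √(8.0722 × 10⁻⁵) = 8.9845 × 10⁻³ rad s⁻¹, so T = 2π/N = 699.34 s = 11.656 min ≈ 11.7 min.
A positive N² confirms static stability across the interval.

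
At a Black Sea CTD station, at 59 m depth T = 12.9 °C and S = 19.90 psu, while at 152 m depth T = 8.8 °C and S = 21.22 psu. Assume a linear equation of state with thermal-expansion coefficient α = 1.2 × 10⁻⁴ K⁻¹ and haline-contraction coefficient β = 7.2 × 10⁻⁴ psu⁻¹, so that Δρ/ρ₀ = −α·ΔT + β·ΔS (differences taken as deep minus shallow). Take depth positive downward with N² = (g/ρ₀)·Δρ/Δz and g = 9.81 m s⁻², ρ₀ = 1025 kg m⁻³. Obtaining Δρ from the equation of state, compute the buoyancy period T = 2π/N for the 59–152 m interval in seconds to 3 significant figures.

ΔT = -4.1 K, ΔS = +1.32 psu (deep − shallow).
Δρ/ρ₀ = −αΔT + βΔS = 4.92 × 10⁻⁴ + 9.504 × 10⁻⁴ = 1.4424 × 10⁻³, so Δρ ≈ 1.478 kg m⁻³.
N² = (g/ρ₀)·Δρ/Δz = g·(Δρ/ρ₀)/Δz = 9.81 × 1.4424 × 10⁻³ / 93 = 1.5215 × 10⁻⁴ s⁻².
N = √(1.5215 × 10⁻⁴) = 0.012335 rad s⁻¹ → T = 2π/N = 509.38 s ≈ 509 s.

509 s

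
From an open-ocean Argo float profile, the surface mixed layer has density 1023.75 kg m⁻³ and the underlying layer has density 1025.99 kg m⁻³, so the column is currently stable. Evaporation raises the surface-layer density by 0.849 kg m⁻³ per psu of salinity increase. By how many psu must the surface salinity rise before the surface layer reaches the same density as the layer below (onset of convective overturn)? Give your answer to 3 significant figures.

2.64 psu

Density deficit of the surface layer: 1025.99 − 1023.75 = 2.24 kg m⁻³.
Required change = 2.24 / 0.849 = 2.64 psu.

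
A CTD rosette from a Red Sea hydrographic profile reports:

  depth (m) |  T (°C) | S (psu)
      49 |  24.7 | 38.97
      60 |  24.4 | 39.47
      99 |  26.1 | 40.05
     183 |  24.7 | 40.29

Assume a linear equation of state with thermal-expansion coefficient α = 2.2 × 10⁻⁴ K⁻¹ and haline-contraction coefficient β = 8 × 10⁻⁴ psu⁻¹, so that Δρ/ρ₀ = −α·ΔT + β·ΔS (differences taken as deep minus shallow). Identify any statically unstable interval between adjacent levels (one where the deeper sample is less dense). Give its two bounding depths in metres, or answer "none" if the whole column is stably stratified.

none

Evaluate Δρ/ρ₀ = −αΔT + βΔS across each adjacent pair:
  49–60 m: −αΔT+βΔS = −(2.2 × 10⁻⁴)(-0.3)+(8 × 10⁻⁴)(+0.50) = 4.7 × 10⁻⁴ → stable
  60–99 m: −αΔT+βΔS = −(2.2 × 10⁻⁴)(+1.7)+(8 × 10⁻⁴)(+0.58) = 9.0 × 10⁻⁵ → stable
  99–183 m: −αΔT+βΔS = −(2.2 × 10⁻⁴)(-1.4)+(8 × 10⁻⁴)(+0.24) = 5.0 × 10⁻⁴ → stable
Every interval has Δρ > 0: the column is stably stratified throughout.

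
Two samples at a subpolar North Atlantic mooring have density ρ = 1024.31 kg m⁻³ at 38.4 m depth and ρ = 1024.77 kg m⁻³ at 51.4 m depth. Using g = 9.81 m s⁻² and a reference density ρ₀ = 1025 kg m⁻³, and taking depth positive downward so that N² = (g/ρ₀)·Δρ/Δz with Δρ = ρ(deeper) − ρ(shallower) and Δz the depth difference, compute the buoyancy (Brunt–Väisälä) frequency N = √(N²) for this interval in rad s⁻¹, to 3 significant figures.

Δρ = 1024.77 − 1024.31 = 0.46 kg m⁻³ over Δz = 51.4 − 38.4 = 13 m.
N² = (9.81/1025) × (0.46/13) = 3.3866 × 10⁻⁴ s⁻².
N = √(3.3866 × 10⁻⁴) = 0.018403 rad s⁻¹ ≈ 0.0184 rad s⁻¹.

0.0184 rad s⁻¹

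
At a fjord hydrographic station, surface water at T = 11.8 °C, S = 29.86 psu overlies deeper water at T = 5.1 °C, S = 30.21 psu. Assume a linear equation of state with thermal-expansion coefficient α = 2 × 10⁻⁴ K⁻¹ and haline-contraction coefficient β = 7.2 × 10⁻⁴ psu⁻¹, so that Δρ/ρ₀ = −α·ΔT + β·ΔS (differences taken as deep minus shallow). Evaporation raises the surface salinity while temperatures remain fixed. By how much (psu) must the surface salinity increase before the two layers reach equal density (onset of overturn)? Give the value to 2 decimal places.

2.21 psu

Neutral buoyancy requires −α(T_deep − T_surf) + β(S_deep − S_surf′) = 0.
S_surf′ = S_deep − (α/β)·ΔT = 30.21 − (2 × 10⁻⁴/7.2 × 10⁻⁴)·(-6.7) = 32.0711 psu.
Increase required: 32.0711 − 29.86 = 2.2111 psu.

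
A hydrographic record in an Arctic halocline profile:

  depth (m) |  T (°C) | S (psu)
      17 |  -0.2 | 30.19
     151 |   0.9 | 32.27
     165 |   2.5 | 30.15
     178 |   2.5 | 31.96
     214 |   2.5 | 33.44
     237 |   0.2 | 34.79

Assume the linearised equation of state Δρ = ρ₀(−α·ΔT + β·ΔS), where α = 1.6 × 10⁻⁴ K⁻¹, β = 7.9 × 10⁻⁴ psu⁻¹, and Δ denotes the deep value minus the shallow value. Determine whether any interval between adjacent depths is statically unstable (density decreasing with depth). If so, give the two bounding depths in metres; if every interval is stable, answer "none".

151–165 m

Evaluate Δρ/ρ₀ = −αΔT + βΔS across each adjacent pair:
  17–151 m: −αΔT+βΔS = −(1.6 × 10⁻⁴)(+1.1)+(7.9 × 10⁻⁴)(+2.08) = 1.5 × 10⁻³ → stable
  151–165 m: −αΔT+βΔS = −(1.6 × 10⁻⁴)(+1.6)+(7.9 × 10⁻⁴)(-2.12) = -1.9 × 10⁻³ → UNSTABLE
  165–178 m: −αΔT+βΔS = −(1.6 × 10⁻⁴)(+0.0)+(7.9 × 10⁻⁴)(+1.81) = 1.4 × 10⁻³ → stable
  178–214 m: −αΔT+βΔS = −(1.6 × 10⁻⁴)(+0.0)+(7.9 × 10⁻⁴)(+1.48) = 1.2 × 10⁻³ → stable
  214–237 m: −αΔT+βΔS = −(1.6 × 10⁻⁴)(-2.3)+(7.9 × 10⁻⁴)(+1.35) = 1.4 × 10⁻³ → stable
The 151–165 m interval has Δρ < 0: lighter water underlies denser water.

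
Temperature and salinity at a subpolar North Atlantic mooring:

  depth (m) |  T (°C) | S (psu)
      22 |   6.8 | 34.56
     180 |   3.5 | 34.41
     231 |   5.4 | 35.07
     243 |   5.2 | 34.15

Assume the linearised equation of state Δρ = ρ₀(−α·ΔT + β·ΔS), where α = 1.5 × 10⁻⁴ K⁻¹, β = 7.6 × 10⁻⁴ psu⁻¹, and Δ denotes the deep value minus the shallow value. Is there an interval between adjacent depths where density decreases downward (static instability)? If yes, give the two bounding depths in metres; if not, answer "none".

Evaluate Δρ/ρ₀ = −αΔT + βΔS across each adjacent pair:
  22–180 m: −αΔT+βΔS = −(1.5 × 10⁻⁴)(-3.3)+(7.6 × 10⁻⁴)(-0.15) = 3.8 × 10⁻⁴ → stable
  180–231 m: −αΔT+βΔS = −(1.5 × 10⁻⁴)(+1.9)+(7.6 × 10⁻⁴)(+0.66) = 2.2 × 10⁻⁴ → stable
  231–243 m: −αΔT+βΔS = −(1.5 × 10⁻⁴)(-0.2)+(7.6 × 10⁻⁴)(-0.92) = -6.7 × 10⁻⁴ → UNSTABLE
The 231–243 m interval has Δρ < 0: lighter water underlies denser water.

231–243 m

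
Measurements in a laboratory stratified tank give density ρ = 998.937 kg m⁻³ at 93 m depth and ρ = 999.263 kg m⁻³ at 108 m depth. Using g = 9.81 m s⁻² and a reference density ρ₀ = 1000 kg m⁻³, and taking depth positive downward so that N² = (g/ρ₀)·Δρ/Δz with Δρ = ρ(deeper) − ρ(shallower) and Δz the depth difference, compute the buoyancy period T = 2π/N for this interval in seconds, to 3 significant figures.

430 s

Δρ = 999.263 − 998.937 = 0.326 kg m⁻³ over Δz = 108 − 93 = 15 m.
N² = (9.81/1000) × (0.326/15) = 2.1320 × 10⁻⁴ s⁻².
N = √(2.1320 × 10⁻⁴) = 0.014601 rad s⁻¹, so T = 2π/N = 430.33 s ≈ 430 s.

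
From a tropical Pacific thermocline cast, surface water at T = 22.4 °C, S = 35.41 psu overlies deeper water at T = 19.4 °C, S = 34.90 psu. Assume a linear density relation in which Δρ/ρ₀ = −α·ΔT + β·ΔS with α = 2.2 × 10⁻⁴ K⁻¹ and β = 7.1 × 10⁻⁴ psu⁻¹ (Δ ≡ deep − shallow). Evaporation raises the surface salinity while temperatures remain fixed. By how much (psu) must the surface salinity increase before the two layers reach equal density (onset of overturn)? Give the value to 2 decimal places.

0.42 psu

Neutral buoyancy requires −α(T_deep − T_surf) + β(S_deep − S_surf′) = 0.
S_surf′ = S_deep − (α/β)·ΔT = 34.90 − (2.2 × 10⁻⁴/7.1 × 10⁻⁴)·(-3.0) = 35.8296 psu.
Increase required: 35.8296 − 35.41 = 0.4196 psu.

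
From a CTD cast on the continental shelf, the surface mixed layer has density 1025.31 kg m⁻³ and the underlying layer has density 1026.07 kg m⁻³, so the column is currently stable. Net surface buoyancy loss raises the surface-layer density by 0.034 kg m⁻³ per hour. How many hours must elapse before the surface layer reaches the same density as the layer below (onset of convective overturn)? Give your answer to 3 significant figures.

22.4 hours

Density deficit of the surface layer: 1026.07 − 1025.31 = 0.76 kg m⁻³.
Required change = 0.76 / 0.034 = 22.4 hours.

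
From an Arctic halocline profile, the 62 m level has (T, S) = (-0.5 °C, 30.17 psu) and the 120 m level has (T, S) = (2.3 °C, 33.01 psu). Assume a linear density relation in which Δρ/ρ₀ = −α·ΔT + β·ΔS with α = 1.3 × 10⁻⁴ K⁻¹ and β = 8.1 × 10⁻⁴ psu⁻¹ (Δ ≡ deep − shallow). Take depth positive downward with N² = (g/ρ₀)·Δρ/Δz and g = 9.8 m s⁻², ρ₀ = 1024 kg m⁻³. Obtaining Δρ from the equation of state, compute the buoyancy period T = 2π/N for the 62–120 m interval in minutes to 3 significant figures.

ΔT = +2.8 K, ΔS = +2.84 psu (deep − shallow).
Δρ/ρ₀ = −αΔT + βΔS = -3.64 × 10⁻⁴ + 2.3004 × 10⁻³ = 1.9364 × 10⁻³, so Δρ ≈ 1.983 kg m⁻³.
N² = (g/ρ₀)·Δρ/Δz = g·(Δρ/ρ₀)/Δz = 9.8 × 1.9364 × 10⁻³ / 58 = 3.2718 × 10⁻⁴ s⁻².
N = √(3.2718 × 10⁻⁴) = 0.018088 rad s⁻¹ → T = 2π/N = 347.37 s = 5.7895 min ≈ 5.79 min.

5.79 min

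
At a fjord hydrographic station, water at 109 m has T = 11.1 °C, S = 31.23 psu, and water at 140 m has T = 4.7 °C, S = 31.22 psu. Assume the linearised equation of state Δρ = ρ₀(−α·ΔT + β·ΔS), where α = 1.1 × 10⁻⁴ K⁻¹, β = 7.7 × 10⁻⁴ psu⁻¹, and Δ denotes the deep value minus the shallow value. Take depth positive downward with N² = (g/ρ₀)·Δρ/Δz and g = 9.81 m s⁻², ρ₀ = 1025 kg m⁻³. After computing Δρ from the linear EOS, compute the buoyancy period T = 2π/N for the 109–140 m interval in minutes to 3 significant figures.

7.05 min

ΔT = -6.4 K, ΔS = -0.01 psu (deep − shallow).
Δρ/ρ₀ = −αΔT + βΔS = 7.04 × 10⁻⁴ − 7.70 × 10⁻⁶ = 6.963 × 10⁻⁴, so Δρ ≈ 0.7137 kg m⁻³.
N² = (g/ρ₀)·Δρ/Δz = g·(Δρ/ρ₀)/Δz = 9.81 × 6.963 × 10⁻⁴ / 31 = 2.2035 × 10⁻⁴ s⁻².
N = √(2.2035 × 10⁻⁴) = 0.014844 rad s⁻¹ → T = 2π/N = 423.28 s = 7.0547 min ≈ 7.05 min.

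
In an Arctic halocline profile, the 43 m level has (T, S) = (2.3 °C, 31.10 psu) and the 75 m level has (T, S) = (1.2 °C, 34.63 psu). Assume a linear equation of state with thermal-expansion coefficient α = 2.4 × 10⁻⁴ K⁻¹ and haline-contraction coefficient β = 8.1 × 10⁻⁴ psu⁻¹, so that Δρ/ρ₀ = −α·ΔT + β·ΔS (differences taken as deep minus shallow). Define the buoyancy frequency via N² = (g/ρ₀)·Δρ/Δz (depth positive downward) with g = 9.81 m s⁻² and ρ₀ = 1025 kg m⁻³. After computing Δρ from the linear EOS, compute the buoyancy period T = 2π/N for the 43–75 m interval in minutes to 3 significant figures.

ΔT = -1.1 K, ΔS = +3.53 psu (deep − shallow).
Δρ/ρ₀ = −αΔT + βΔS = 2.64 × 10⁻⁴ + 2.8593 × 10⁻³ = 3.1233 × 10⁻³, so Δρ ≈ 3.201 kg m⁻³.
N² = (g/ρ₀)·Δρ/Δz = g·(Δρ/ρ₀)/Δz = 9.81 × 3.1233 × 10⁻³ / 32 = 9.5749 × 10⁻⁴ s⁻².
N = √(9.5749 × 10⁻⁴) = 0.030943 rad s⁻¹ → T = 2π/N = 203.06 s = 3.3843 min ≈ 3.38 min.

3.38 min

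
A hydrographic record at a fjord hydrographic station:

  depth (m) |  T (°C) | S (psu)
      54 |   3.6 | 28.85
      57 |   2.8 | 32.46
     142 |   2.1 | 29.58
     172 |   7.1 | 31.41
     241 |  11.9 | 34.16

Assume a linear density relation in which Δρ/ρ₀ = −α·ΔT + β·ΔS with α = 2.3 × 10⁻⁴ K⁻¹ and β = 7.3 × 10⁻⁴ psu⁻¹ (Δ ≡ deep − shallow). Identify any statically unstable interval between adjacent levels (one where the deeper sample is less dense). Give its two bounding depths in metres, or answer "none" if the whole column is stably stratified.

Evaluate Δρ/ρ₀ = −αΔT + βΔS across each adjacent pair:
  54–57 m: −αΔT+βΔS = −(2.3 × 10⁻⁴)(-0.8)+(7.3 × 10⁻⁴)(+3.61) = 2.8 × 10⁻³ → stable
  57–142 m: −αΔT+βΔS = −(2.3 × 10⁻⁴)(-0.7)+(7.3 × 10⁻⁴)(-2.88) = -1.9 × 10⁻³ → UNSTABLE
  142–172 m: −αΔT+βΔS = −(2.3 × 10⁻⁴)(+5.0)+(7.3 × 10⁻⁴)(+1.83) = 1.9 × 10⁻⁴ → stable
  172–241 m: −αΔT+βΔS = −(2.3 × 10⁻⁴)(+4.8)+(7.3 × 10⁻⁴)(+2.75) = 9.0 × 10⁻⁴ → stable
The 57–142 m interval has Δρ < 0: lighter water underlies denser water.

57–142 m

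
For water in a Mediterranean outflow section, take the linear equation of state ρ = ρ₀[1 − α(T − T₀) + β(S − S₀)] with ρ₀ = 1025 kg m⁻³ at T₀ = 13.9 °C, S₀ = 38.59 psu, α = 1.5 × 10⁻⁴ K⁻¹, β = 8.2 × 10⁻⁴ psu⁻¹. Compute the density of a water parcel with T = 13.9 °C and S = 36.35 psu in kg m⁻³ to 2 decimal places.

T − T₀ = +0.0 K, S − S₀ = -2.24 psu.
Bracket = 1 − α·(+0.0) + β·(-2.24) = 1 + (-1.8368 × 10⁻³) = 0.9981632.
ρ = 1025 × 0.9981632 = 1023.12 kg m⁻³.

1023.12 kg m⁻³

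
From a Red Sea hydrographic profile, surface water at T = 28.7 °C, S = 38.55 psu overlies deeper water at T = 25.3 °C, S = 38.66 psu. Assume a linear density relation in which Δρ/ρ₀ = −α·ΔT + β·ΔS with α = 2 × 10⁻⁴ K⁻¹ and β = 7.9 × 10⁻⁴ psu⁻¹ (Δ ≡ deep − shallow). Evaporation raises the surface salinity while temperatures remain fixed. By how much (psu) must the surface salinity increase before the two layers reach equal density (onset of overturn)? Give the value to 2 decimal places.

0.97 psu

Neutral buoyancy requires −α(T_deep − T_surf) + β(S_deep − S_surf′) = 0.
S_surf′ = S_deep − (α/β)·ΔT = 38.66 − (2 × 10⁻⁴/7.9 × 10⁻⁴)·(-3.4) = 39.5208 psu.
Increase required: 39.5208 − 38.55 = 0.9708 psu.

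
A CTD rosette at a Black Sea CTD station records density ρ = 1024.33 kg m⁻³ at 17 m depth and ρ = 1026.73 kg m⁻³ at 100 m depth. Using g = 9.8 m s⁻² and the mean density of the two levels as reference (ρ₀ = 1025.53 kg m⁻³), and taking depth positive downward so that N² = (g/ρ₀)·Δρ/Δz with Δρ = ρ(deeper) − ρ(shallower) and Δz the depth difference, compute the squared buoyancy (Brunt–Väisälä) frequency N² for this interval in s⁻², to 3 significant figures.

Δρ = 1026.73 − 1024.33 = 2.40 kg m⁻³ over Δz = 100 − 17 = 83 m.
N² = (9.8/1025.53) × (2.40/83) = 2.7632 × 10⁻⁴ s⁻² ≈ 2.76 × 10⁻⁴ s⁻².
Since Δρ > 0 the layer is stably stratified.

2.76 × 10⁻⁴ s⁻²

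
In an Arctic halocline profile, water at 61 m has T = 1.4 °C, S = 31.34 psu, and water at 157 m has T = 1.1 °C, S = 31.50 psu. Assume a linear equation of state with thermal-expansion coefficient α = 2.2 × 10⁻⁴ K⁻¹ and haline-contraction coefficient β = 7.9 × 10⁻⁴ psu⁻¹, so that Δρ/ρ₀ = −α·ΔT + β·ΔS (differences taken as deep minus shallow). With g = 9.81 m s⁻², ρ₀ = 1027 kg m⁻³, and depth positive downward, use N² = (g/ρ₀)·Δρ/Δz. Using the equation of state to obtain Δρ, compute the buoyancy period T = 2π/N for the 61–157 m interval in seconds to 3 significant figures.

ΔT = -0.3 K, ΔS = +0.16 psu (deep − shallow).
Δρ/ρ₀ = −αΔT + βΔS = 6.60 × 10⁻⁵ + 1.264 × 10⁻⁴ = 1.924 × 10⁻⁴, so Δρ ≈ 0.1976 kg m⁻³.
N² = (g/ρ₀)·Δρ/Δz = g·(Δρ/ρ₀)/Δz = 9.81 × 1.924 × 10⁻⁴ / 96 = 1.9661 × 10⁻⁵ s⁻².
N = √(1.9661 × 10⁻⁵) = 4.4341 × 10⁻³ rad s⁻¹ → T = 2π/N = 1.4170 × 10³ s ≈ 1.42 × 10³ s.

1.42 × 10³ s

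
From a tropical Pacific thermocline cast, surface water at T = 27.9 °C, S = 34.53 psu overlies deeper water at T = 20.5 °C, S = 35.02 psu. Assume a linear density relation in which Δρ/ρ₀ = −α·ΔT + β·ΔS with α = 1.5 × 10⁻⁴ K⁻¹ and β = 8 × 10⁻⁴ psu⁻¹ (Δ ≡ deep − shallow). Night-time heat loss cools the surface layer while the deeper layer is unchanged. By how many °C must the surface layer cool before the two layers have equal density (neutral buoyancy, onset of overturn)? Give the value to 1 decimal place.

10.0 °C

Neutral buoyancy requires Δρ = 0, i.e. −α(T_deep − T_surf′) + β(S_deep − S_surf) = 0.
T_surf′ = T_deep − (β/α)·ΔS = 20.5 − (8 × 10⁻⁴/1.5 × 10⁻⁴)·(+0.49) = 17.887 °C.
Cooling required: 27.9 − (17.887) = 10.013 °C.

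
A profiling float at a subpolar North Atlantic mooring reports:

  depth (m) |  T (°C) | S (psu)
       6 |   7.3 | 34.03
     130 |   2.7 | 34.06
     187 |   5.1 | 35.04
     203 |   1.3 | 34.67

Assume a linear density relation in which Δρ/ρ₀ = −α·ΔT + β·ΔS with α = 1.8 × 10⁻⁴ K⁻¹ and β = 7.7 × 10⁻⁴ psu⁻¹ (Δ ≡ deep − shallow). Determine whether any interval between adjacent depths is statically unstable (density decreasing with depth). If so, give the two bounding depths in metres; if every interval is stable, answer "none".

none

Evaluate Δρ/ρ₀ = −αΔT + βΔS across each adjacent pair:
  6–130 m: −αΔT+βΔS = −(1.8 × 10⁻⁴)(-4.6)+(7.7 × 10⁻⁴)(+0.03) = 8.5 × 10⁻⁴ → stable
  130–187 m: −αΔT+βΔS = −(1.8 × 10⁻⁴)(+2.4)+(7.7 × 10⁻⁴)(+0.98) = 3.2 × 10⁻⁴ → stable
  187–203 m: −αΔT+βΔS = −(1.8 × 10⁻⁴)(-3.8)+(7.7 × 10⁻⁴)(-0.37) = 4.0 × 10⁻⁴ → stable
Every interval has Δρ > 0: the column is stably stratified throughout.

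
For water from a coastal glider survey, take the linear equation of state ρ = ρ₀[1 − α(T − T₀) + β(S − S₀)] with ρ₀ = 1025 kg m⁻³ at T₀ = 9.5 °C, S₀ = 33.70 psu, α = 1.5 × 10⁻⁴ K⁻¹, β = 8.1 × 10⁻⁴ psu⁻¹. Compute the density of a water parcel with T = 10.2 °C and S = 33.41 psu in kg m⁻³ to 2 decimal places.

T − T₀ = +0.7 K, S − S₀ = -0.29 psu.
Bracket = 1 − α·(+0.7) + β·(-0.29) = 1 + (-3.399 × 10⁻⁴) = 0.9996601.
ρ = 1025 × 0.9996601 = 1024.65 kg m⁻³.

1024.65 kg m⁻³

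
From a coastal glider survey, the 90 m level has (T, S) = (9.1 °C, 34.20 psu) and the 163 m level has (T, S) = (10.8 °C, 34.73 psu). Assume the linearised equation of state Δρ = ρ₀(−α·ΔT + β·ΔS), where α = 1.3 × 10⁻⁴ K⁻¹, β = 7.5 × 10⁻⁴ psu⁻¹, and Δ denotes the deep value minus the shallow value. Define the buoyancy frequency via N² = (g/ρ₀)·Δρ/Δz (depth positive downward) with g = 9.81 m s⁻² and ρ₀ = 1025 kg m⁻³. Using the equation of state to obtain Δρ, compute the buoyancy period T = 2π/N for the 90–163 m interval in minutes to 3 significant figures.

ΔT = +1.7 K, ΔS = +0.53 psu (deep − shallow).
Δρ/ρ₀ = −αΔT + βΔS = -2.21 × 10⁻⁴ + 3.975 × 10⁻⁴ = 1.765 × 10⁻⁴, so Δρ ≈ 0.1809 kg m⁻³.
N² = (g/ρ₀)·Δρ/Δz = g·(Δρ/ρ₀)/Δz = 9.81 × 1.765 × 10⁻⁴ / 73 = 2.3719 × 10⁻⁵ s⁻².
N = √(2.3719 × 10⁻⁵) = 4.8702 × 10⁻³ rad s⁻¹ → T = 2π/N = 1.2901 × 10³ s = 21.502 min ≈ 21.5 min.

21.5 min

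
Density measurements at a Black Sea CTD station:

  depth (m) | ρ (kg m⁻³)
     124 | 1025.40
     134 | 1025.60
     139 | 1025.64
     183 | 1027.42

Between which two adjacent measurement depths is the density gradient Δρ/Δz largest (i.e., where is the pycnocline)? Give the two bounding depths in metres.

Compute the density gradient over each adjacent pair:
  124–134 m: Δρ/Δz = 0.20/10 = 0.020 kg m⁻⁴
  134–139 m: Δρ/Δz = 0.04/5 = 8.0 × 10⁻³ kg m⁻⁴
  139–183 m: Δρ/Δz = 1.78/44 = 0.040 kg m⁻⁴
The largest gradient is in the 139–183 m interval — the pycnocline.

139–183 m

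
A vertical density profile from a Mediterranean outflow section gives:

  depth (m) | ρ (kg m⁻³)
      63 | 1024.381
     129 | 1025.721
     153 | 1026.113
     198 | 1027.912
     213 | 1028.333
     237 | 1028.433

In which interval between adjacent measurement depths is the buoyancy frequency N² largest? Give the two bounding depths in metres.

Compute the density gradient over each adjacent pair:
  63–129 m: Δρ/Δz = 1.340/66 = 0.020 kg m⁻⁴
  129–153 m: Δρ/Δz = 0.392/24 = 0.016 kg m⁻⁴
  153–198 m: Δρ/Δz = 1.799/45 = 0.040 kg m⁻⁴
  198–213 m: Δρ/Δz = 0.421/15 = 0.028 kg m⁻⁴
  213–237 m: Δρ/Δz = 0.100/24 = 4.2 × 10⁻³ kg m⁻⁴
The largest gradient is in the 153–198 m interval — the pycnocline.

153–198 m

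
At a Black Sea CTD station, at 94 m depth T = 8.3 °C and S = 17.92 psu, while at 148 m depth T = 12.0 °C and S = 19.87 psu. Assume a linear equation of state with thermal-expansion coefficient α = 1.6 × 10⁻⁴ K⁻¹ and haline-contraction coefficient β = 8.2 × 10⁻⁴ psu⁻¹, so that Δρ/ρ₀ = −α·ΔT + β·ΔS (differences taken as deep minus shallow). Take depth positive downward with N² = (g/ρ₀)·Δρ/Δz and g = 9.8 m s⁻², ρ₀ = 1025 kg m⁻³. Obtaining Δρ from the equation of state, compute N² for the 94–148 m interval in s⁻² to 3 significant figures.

ΔT = +3.7 K, ΔS = +1.95 psu (deep − shallow).
Δρ/ρ₀ = −αΔT + βΔS = -5.92 × 10⁻⁴ + 1.599 × 10⁻³ = 1.007 × 10⁻³, so Δρ ≈ 1.032 kg m⁻³.
N² = (g/ρ₀)·Δρ/Δz = g·(Δρ/ρ₀)/Δz = 9.8 × 1.007 × 10⁻³ / 54 = 1.8275 × 10⁻⁴ s⁻² ≈ 1.83 × 10⁻⁴ s⁻².

1.83 × 10⁻⁴ s⁻²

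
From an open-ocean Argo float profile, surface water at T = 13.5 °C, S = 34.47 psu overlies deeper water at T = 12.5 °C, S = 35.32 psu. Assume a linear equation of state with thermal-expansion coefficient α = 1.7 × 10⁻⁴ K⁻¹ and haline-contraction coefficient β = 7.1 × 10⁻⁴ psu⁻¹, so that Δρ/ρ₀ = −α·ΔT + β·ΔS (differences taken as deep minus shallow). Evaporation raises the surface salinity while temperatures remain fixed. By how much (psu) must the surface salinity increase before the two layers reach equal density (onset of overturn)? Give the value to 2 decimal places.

Neutral buoyancy requires −α(T_deep − T_surf) + β(S_deep − S_surf′) = 0.
S_surf′ = S_deep − (α/β)·ΔT = 35.32 − (1.7 × 10⁻⁴/7.1 × 10⁻⁴)·(-1.0) = 35.5594 psu.
Increase required: 35.5594 − 34.47 = 1.0894 psu.

1.09 psu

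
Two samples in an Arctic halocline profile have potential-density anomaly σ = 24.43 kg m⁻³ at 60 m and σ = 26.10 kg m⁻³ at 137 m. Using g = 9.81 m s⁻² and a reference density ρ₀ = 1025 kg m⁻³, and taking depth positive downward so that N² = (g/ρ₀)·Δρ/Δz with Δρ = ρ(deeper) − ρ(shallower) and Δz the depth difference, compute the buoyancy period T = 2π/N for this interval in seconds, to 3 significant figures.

Δρ = 1026.10 − 1024.43 = 1.67 kg m⁻³ over Δz = 137 − 60 = 77 m.
N² = (9.81/1025) × (1.67/77) = 2.0757 × 10⁻⁴ s⁻².
N = √(2.0757 × 10⁻⁴) = 0.014407 rad s⁻¹, so T = 2π/N = 436.12 s ≈ 436 s.

436 s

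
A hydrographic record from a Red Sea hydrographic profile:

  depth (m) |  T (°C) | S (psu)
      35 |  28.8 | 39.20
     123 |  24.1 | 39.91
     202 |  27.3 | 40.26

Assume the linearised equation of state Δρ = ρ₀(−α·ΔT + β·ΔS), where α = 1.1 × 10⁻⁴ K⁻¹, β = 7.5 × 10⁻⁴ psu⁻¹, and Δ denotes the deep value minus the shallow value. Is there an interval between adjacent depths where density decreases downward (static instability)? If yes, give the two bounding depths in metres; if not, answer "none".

Evaluate Δρ/ρ₀ = −αΔT + βΔS across each adjacent pair:
  35–123 m: −αΔT+βΔS = −(1.1 × 10⁻⁴)(-4.7)+(7.5 × 10⁻⁴)(+0.71) = 1.0 × 10⁻³ → stable
  123–202 m: −αΔT+βΔS = −(1.1 × 10⁻⁴)(+3.2)+(7.5 × 10⁻⁴)(+0.35) = -9.0 × 10⁻⁵ → UNSTABLE
The 123–202 m interval has Δρ < 0: lighter water underlies denser water.

123–202 m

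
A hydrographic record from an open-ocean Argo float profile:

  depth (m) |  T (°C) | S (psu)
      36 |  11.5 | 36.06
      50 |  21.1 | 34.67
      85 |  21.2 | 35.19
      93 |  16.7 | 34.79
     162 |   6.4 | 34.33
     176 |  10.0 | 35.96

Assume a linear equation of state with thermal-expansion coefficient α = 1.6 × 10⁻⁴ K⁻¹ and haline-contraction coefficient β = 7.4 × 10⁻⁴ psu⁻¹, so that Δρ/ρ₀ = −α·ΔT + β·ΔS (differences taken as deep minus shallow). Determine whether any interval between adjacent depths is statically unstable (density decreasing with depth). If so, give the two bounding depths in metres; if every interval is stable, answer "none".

Evaluate Δρ/ρ₀ = −αΔT + βΔS across each adjacent pair:
  36–50 m: −αΔT+βΔS = −(1.6 × 10⁻⁴)(+9.6)+(7.4 × 10⁻⁴)(-1.39) = -2.6 × 10⁻³ → UNSTABLE
  50–85 m: −αΔT+βΔS = −(1.6 × 10⁻⁴)(+0.1)+(7.4 × 10⁻⁴)(+0.52) = 3.7 × 10⁻⁴ → stable
  85–93 m: −αΔT+βΔS = −(1.6 × 10⁻⁴)(-4.5)+(7.4 × 10⁻⁴)(-0.40) = 4.2 × 10⁻⁴ → stable
  93–162 m: −αΔT+βΔS = −(1.6 × 10⁻⁴)(-10.3)+(7.4 × 10⁻⁴)(-0.46) = 1.3 × 10⁻³ → stable
  162–176 m: −αΔT+βΔS = −(1.6 × 10⁻⁴)(+3.6)+(7.4 × 10⁻⁴)(+1.63) = 6.3 × 10⁻⁴ → stable
The 36–50 m interval has Δρ < 0: lighter water underlies denser water.

36–50 m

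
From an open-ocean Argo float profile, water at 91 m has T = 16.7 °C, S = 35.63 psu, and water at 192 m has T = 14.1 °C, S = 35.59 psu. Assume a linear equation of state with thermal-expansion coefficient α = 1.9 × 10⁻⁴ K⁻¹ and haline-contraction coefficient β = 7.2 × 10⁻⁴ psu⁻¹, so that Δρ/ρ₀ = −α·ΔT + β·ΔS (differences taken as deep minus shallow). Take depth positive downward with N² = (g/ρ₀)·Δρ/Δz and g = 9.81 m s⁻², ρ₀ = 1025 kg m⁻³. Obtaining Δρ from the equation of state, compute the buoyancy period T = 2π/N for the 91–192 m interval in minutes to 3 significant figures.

15.6 min

ΔT = -2.6 K, ΔS = -0.04 psu (deep − shallow).
Δρ/ρ₀ = −αΔT + βΔS = 4.94 × 10⁻⁴ − 2.88 × 10⁻⁵ = 4.652 × 10⁻⁴, so Δρ ≈ 0.4768 kg m⁻³.
N² = (g/ρ₀)·Δρ/Δz = g·(Δρ/ρ₀)/Δz = 9.81 × 4.652 × 10⁻⁴ / 101 = 4.5184 × 10⁻⁵ s⁻².
N = √(4.5184 × 10⁻⁵) = 6.7219 × 10⁻³ rad s⁻¹ → T = 2π/N = 934.73 s = 15.579 min ≈ 15.6 min.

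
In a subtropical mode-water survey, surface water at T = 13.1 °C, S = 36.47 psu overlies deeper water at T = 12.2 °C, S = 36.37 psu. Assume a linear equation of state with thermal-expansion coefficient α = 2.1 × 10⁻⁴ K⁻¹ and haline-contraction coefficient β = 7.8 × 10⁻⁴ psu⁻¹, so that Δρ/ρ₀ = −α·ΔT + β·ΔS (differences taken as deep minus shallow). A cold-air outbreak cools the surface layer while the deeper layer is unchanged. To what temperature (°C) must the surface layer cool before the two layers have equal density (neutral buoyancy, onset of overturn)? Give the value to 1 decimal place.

12.6 °C

Neutral buoyancy requires Δρ = 0, i.e. −α(T_deep − T_surf′) + β(S_deep − S_surf) = 0.
T_surf′ = T_deep − (β/α)·ΔS = 12.2 − (7.8 × 10⁻⁴/2.1 × 10⁻⁴)·(-0.10) = 12.571 °C.
Cooling required: 13.1 − (12.571) = 0.529 °C.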